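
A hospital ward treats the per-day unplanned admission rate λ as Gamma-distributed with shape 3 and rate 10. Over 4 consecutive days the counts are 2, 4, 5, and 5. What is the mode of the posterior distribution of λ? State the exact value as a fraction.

9/7

Total count: 2 + 4 + 5 + 5 = 16.
Total exposure: 4 days.
The Gamma prior is conjugate for the Poisson rate, so λ | data ~ Gamma(3+16, 10+4) = Gamma(19, 14).
Posterior mode = (α'−1)/β' = 18/14 = 9/7.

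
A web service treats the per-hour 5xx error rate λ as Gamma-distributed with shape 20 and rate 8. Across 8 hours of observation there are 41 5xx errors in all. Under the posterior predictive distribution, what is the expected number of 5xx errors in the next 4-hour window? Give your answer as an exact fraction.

Total count 41 over total exposure 8 hours.
The Gamma prior is conjugate for the Poisson rate, so λ | data ~ Gamma(20+41, 8+8) = Gamma(61, 16).
Predictive mean over a 4-hour window = T·E[λ|data] = 4·61/16 = 61/4.

61/4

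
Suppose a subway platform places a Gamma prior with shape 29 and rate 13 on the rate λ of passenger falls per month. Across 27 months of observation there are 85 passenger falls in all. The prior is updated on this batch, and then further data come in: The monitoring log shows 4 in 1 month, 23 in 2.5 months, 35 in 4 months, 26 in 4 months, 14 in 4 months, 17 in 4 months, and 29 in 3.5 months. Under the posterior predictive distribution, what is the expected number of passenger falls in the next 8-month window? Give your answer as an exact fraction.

Total count 85 over total exposure 27 months.
After the first batch: Gamma(29 + 85, 13 + 27) = Gamma(114, 40).
Total count: 4 + 23 + 35 + 26 + 14 + 17 + 29 = 148.
Total exposure: 1 + 2.5 + 4 + 4 + 4 + 4 + 3.5 = 23 months.
After the second batch: Gamma(114 + 148, 40 + 23) = Gamma(262, 63).
Predictive mean over an 8-month window = T·E[λ|data] = 8·262/63 = 2096/63.

2096/63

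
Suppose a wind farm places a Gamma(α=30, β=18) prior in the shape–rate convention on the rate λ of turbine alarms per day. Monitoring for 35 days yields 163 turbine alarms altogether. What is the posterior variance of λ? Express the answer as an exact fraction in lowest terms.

Total count 163 over total exposure 35 days.
Conjugate update: add total count to the shape and total exposure to the rate, giving Gamma(193, 53).
Posterior variance = α'/β'² = 193/2809.

193/2809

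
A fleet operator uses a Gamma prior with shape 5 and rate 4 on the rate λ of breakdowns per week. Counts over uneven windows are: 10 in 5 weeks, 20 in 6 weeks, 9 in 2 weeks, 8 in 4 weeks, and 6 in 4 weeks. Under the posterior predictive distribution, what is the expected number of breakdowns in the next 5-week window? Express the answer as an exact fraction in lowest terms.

58/5

Total count: 10 + 20 + 9 + 8 + 6 = 53.
Total exposure: 5 + 6 + 2 + 4 + 4 = 21 weeks.
The Gamma prior is conjugate for the Poisson rate, so λ | data ~ Gamma(5+53, 4+21) = Gamma(58, 25).
Predictive mean over a 5-week window = T·E[λ|data] = 5·58/25 = 58/5.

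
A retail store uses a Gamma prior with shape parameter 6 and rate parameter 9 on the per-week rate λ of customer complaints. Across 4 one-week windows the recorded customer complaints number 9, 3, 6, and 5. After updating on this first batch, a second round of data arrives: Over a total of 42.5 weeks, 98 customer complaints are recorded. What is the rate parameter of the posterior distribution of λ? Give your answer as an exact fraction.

111/2

Total count: 9 + 3 + 6 + 5 = 23.
Total exposure: 4 weeks.
After the first batch: Gamma(6 + 23, 9 + 4) = Gamma(29, 13).
Total count 98 over total exposure 42.5 weeks.
After the second batch: Gamma(29 + 98, 13 + 42.5) = Gamma(127, 111/2).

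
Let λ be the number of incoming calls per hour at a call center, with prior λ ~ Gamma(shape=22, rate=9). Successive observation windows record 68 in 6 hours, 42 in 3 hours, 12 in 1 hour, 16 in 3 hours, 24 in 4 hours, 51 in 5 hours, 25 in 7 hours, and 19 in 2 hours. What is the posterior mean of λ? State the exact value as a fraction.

279/40

Total count: 68 + 42 + 12 + 16 + 24 + 51 + 25 + 19 = 257.
Total exposure: 6 + 3 + 1 + 3 + 4 + 5 + 7 + 2 = 31 hours.
Posterior: α' = 22 + 257 = 279, β' = 9 + 31 = 40.
Posterior mean = α'/β' = 279/40.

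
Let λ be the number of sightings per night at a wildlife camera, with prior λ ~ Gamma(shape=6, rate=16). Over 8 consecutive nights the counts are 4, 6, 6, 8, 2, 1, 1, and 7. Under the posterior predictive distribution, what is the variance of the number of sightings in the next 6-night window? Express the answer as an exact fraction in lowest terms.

Total count: 4 + 6 + 6 + 8 + 2 + 1 + 1 + 7 = 35.
Total exposure: 8 nights.
Gamma(α, β) with Poisson data over total exposure Σt gives posterior Gamma(α+Σx, β+Σt) = Gamma(41, 24).
The posterior predictive for a window of length T is Negative Binomial with variance T·α'·(β'+T)/β'² = 6·41·30/576 = 205/16.

205/16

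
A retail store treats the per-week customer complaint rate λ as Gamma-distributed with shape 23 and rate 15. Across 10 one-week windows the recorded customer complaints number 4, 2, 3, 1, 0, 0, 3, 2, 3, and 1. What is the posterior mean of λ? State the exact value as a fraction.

Total count: 4 + 2 + 3 + 1 + 0 + 0 + 3 + 2 + 3 + 1 = 19.
Total exposure: 10 weeks.
Posterior: α' = 23 + 19 = 42, β' = 15 + 10 = 25.
Posterior mean = α'/β' = 42/25.

42/25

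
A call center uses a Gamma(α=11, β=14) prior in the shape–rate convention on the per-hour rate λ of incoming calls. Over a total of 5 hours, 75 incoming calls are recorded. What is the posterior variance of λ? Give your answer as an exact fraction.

86/361

Total count 75 over total exposure 5 hours.
The Gamma prior is conjugate for the Poisson rate, so λ | data ~ Gamma(11+75, 14+5) = Gamma(86, 19).
Posterior variance = α'/β'² = 86/361.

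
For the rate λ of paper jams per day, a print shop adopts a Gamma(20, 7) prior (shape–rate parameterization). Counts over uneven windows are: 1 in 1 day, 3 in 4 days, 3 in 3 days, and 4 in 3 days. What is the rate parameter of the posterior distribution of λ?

18

Total count: 1 + 3 + 3 + 4 = 11.
Total exposure: 1 + 4 + 3 + 3 = 11 days.
Conjugate update: add total count to the shape and total exposure to the rate, giving Gamma(31, 18).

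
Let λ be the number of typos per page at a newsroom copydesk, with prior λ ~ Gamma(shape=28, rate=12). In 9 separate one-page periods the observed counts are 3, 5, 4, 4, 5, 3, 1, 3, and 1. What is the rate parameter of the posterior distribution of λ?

21

Total count: 3 + 5 + 4 + 4 + 5 + 3 + 1 + 3 + 1 = 29.
Total exposure: 9 pages.
Gamma(α, β) with Poisson data over total exposure Σt gives posterior Gamma(α+Σx, β+Σt) = Gamma(57, 21).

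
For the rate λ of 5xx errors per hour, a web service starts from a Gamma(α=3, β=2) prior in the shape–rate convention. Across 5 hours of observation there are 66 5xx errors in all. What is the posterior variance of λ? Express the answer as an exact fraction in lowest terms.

Total count 66 over total exposure 5 hours.
Gamma(α, β) with Poisson data over total exposure Σt gives posterior Gamma(α+Σx, β+Σt) = Gamma(69, 7).
Posterior variance = α'/β'² = 69/49.

69/49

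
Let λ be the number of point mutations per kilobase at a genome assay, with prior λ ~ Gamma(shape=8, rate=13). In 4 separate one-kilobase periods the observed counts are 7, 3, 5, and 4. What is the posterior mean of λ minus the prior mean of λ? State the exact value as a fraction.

Total count: 7 + 3 + 5 + 4 = 19.
Total exposure: 4 kilobases.
The Gamma prior is conjugate for the Poisson rate, so λ | data ~ Gamma(8+19, 13+4) = Gamma(27, 17).
Posterior mean = 27/17 = 27/17; prior mean = 8/13 = 8/13. Difference = 27/17 − 8/13 = 215/221.

215/221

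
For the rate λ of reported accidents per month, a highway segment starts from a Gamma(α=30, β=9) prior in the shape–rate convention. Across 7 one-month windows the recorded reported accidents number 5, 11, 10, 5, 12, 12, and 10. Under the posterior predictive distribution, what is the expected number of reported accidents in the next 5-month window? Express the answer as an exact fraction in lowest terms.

475/16

Total count: 5 + 11 + 10 + 5 + 12 + 12 + 10 = 65.
Total exposure: 7 months.
Gamma(α, β) with Poisson data over total exposure Σt gives posterior Gamma(α+Σx, β+Σt) = Gamma(95, 16).
Predictive mean over a 5-month window = T·E[λ|data] = 5·95/16 = 475/16.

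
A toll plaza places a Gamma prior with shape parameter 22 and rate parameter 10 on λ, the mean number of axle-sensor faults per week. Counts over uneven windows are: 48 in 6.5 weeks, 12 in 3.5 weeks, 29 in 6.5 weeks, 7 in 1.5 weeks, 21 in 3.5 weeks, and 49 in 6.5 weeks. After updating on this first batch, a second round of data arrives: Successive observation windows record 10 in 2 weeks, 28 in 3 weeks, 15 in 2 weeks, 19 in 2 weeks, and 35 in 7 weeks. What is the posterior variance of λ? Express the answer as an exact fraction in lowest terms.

295/2916

Total count: 48 + 12 + 29 + 7 + 21 + 49 = 166.
Total exposure: 6.5 + 3.5 + 6.5 + 1.5 + 3.5 + 6.5 = 28 weeks.
After the first batch: Gamma(22 + 166, 10 + 28) = Gamma(188, 38).
Total count: 10 + 28 + 15 + 19 + 35 = 107.
Total exposure: 2 + 3 + 2 + 2 + 7 = 16 weeks.
After the second batch: Gamma(188 + 107, 38 + 16) = Gamma(295, 54).
Posterior variance = α'/β'² = 295/2916.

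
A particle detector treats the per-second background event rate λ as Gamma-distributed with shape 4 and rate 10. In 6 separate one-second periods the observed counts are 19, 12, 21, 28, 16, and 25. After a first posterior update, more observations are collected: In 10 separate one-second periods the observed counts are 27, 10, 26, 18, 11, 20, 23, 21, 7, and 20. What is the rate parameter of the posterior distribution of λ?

Total count: 19 + 12 + 21 + 28 + 16 + 25 = 121.
Total exposure: 6 seconds.
After the first batch: Gamma(4 + 121, 10 + 6) = Gamma(125, 16).
Total count: 27 + 10 + 26 + 18 + 11 + 20 + 23 + 21 + 7 + 20 = 183.
Total exposure: 10 seconds.
After the second batch: Gamma(125 + 183, 16 + 10) = Gamma(308, 26).

26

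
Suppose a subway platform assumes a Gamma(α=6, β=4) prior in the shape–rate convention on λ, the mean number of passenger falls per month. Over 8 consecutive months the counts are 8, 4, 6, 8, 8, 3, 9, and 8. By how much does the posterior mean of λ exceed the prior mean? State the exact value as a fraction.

7/2

Total count: 8 + 4 + 6 + 8 + 8 + 3 + 9 + 8 = 54.
Total exposure: 8 months.
Gamma(α, β) with Poisson data over total exposure Σt gives posterior Gamma(α+Σx, β+Σt) = Gamma(60, 12).
Posterior mean = 60/12 = 5; prior mean = 6/4 = 3/2. Difference = 5 − 3/2 = 7/2.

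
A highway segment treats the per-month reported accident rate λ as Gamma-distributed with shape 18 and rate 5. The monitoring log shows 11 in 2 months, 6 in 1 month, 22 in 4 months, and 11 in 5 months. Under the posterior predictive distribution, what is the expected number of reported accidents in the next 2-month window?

8

Total count: 11 + 6 + 22 + 11 = 50.
Total exposure: 2 + 1 + 4 + 5 = 12 months.
Posterior: α' = 18 + 50 = 68, β' = 5 + 12 = 17.
Predictive mean over a 2-month window = T·E[λ|data] = 2·68/17 = 8.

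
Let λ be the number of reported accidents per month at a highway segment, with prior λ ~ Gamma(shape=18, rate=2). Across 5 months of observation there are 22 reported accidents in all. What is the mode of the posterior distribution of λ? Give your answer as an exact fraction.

Total count 22 over total exposure 5 months.
By Gamma–Poisson conjugacy, the posterior is Gamma(α + Σx, β + Σt) = Gamma(18 + 22, 2 + 5) = Gamma(40, 7).
Posterior mode = (α'−1)/β' = 39/7.

39/7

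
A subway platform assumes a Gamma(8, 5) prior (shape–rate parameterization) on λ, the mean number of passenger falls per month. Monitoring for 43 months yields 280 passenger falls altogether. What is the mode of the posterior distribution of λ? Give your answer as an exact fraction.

Total count 280 over total exposure 43 months.
The Gamma prior is conjugate for the Poisson rate, so λ | data ~ Gamma(8+280, 5+43) = Gamma(288, 48).
Posterior mode = (α'−1)/β' = 287/48.

287/48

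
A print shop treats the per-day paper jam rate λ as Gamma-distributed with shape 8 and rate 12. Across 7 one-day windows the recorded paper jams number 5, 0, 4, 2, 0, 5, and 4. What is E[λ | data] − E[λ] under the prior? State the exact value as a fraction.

46/57

Total count: 5 + 0 + 4 + 2 + 0 + 5 + 4 = 20.
Total exposure: 7 days.
Gamma(α, β) with Poisson data over total exposure Σt gives posterior Gamma(α+Σx, β+Σt) = Gamma(28, 19).
Posterior mean = 28/19 = 28/19; prior mean = 8/12 = 2/3. Difference = 28/19 − 2/3 = 46/57.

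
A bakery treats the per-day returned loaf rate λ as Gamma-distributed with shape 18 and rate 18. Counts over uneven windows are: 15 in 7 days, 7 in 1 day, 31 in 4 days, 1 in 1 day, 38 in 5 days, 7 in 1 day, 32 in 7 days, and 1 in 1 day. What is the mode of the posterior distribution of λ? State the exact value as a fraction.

149/45

Total count: 15 + 7 + 31 + 1 + 38 + 7 + 32 + 1 = 132.
Total exposure: 7 + 1 + 4 + 1 + 5 + 1 + 7 + 1 = 27 days.
Conjugate update: add total count to the shape and total exposure to the rate, giving Gamma(150, 45).
Posterior mode = (α'−1)/β' = 149/45.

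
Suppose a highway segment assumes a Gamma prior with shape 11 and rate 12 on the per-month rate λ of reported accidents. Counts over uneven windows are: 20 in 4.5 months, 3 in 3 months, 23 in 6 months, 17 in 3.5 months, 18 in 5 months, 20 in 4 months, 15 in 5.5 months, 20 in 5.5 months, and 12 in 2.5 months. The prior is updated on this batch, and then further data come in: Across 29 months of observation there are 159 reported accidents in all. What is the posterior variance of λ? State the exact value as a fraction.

Total count: 20 + 3 + 23 + 17 + 18 + 20 + 15 + 20 + 12 = 148.
Total exposure: 4.5 + 3 + 6 + 3.5 + 5 + 4 + 5.5 + 5.5 + 2.5 = 39.5 months.
After the first batch: Gamma(11 + 148, 12 + 39.5) = Gamma(159, 103/2).
Total count 159 over total exposure 29 months.
After the second batch: Gamma(159 + 159, 103/2 + 29) = Gamma(318, 161/2).
Posterior variance = α'/β'² = 318/(25921/4) = 1272/25921.

1272/25921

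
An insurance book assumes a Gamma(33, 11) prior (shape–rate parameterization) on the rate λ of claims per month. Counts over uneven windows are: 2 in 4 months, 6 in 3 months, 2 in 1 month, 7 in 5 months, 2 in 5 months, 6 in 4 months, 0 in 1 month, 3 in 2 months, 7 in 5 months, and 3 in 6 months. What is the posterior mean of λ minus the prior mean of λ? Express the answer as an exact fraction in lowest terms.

-70/47

Total count: 2 + 6 + 2 + 7 + 2 + 6 + 0 + 3 + 7 + 3 = 38.
Total exposure: 4 + 3 + 1 + 5 + 5 + 4 + 1 + 2 + 5 + 6 = 36 months.
The Gamma prior is conjugate for the Poisson rate, so λ | data ~ Gamma(33+38, 11+36) = Gamma(71, 47).
Posterior mean = 71/47 = 71/47; prior mean = 33/11 = 3. Difference = 71/47 − 3 = -70/47.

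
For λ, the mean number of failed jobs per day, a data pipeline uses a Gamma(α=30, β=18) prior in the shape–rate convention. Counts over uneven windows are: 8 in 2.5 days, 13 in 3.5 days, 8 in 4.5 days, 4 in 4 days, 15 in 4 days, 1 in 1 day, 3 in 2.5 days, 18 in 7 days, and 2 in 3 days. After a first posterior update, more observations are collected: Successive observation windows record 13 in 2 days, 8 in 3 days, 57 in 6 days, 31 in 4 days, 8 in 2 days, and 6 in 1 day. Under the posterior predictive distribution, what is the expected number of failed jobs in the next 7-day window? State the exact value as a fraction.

Total count: 8 + 13 + 8 + 4 + 15 + 1 + 3 + 18 + 2 = 72.
Total exposure: 2.5 + 3.5 + 4.5 + 4 + 4 + 1 + 2.5 + 7 + 3 = 32 days.
After the first batch: Gamma(30 + 72, 18 + 32) = Gamma(102, 50).
Total count: 13 + 8 + 57 + 31 + 8 + 6 = 123.
Total exposure: 2 + 3 + 6 + 4 + 2 + 1 = 18 days.
After the second batch: Gamma(102 + 123, 50 + 18) = Gamma(225, 68).
Predictive mean over a 7-day window = T·E[λ|data] = 7·225/68 = 1575/68.

1575/68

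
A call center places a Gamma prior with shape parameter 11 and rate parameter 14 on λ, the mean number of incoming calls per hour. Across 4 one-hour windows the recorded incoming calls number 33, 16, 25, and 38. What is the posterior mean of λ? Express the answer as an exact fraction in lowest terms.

41/6

Total count: 33 + 16 + 25 + 38 = 112.
Total exposure: 4 hours.
Posterior: α' = 11 + 112 = 123, β' = 14 + 4 = 18.
Posterior mean = α'/β' = 123/18 = 41/6.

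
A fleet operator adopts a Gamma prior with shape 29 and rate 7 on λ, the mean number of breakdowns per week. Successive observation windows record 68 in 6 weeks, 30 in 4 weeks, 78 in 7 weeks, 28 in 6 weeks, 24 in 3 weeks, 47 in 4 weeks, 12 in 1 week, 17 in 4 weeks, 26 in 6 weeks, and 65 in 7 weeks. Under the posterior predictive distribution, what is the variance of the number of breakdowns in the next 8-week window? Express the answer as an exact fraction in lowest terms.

Total count: 68 + 30 + 78 + 28 + 24 + 47 + 12 + 17 + 26 + 65 = 395.
Total exposure: 6 + 4 + 7 + 6 + 3 + 4 + 1 + 4 + 6 + 7 = 48 weeks.
Gamma(α, β) with Poisson data over total exposure Σt gives posterior Gamma(α+Σx, β+Σt) = Gamma(424, 55).
The posterior predictive for a window of length T is Negative Binomial with variance T·α'·(β'+T)/β'² = 8·424·63/3025 = 213696/3025.

213696/3025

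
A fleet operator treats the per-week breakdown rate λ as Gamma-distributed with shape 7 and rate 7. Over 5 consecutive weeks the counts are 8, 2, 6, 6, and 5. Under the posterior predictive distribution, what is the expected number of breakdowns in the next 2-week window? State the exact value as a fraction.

17/3

Total count: 8 + 2 + 6 + 6 + 5 = 27.
Total exposure: 5 weeks.
Conjugate update: add total count to the shape and total exposure to the rate, giving Gamma(34, 12).
Predictive mean over a 2-week window = T·E[λ|data] = 2·34/12 = 17/3.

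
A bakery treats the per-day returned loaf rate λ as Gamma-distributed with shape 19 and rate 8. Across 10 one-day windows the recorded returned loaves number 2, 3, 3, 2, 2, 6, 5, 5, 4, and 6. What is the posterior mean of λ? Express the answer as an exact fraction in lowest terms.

Total count: 2 + 3 + 3 + 2 + 2 + 6 + 5 + 5 + 4 + 6 = 38.
Total exposure: 10 days.
The Gamma prior is conjugate for the Poisson rate, so λ | data ~ Gamma(19+38, 8+10) = Gamma(57, 18).
Posterior mean = α'/β' = 57/18 = 19/6.

19/6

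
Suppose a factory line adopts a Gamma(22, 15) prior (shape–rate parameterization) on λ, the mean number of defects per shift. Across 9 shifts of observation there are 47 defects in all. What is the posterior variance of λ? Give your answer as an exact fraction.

23/192

Total count 47 over total exposure 9 shifts.
By Gamma–Poisson conjugacy, the posterior is Gamma(α + Σx, β + Σt) = Gamma(22 + 47, 15 + 9) = Gamma(69, 24).
Posterior variance = α'/β'² = 69/576 = 23/192.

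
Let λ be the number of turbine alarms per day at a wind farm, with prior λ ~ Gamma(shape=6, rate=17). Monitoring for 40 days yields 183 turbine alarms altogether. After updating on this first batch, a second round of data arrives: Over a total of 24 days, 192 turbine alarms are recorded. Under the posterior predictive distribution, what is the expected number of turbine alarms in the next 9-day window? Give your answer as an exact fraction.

Total count 183 over total exposure 40 days.
After the first batch: Gamma(6 + 183, 17 + 40) = Gamma(189, 57).
Total count 192 over total exposure 24 days.
After the second batch: Gamma(189 + 192, 57 + 24) = Gamma(381, 81).
Predictive mean over a 9-day window = T·E[λ|data] = 9·381/81 = 127/3.

127/3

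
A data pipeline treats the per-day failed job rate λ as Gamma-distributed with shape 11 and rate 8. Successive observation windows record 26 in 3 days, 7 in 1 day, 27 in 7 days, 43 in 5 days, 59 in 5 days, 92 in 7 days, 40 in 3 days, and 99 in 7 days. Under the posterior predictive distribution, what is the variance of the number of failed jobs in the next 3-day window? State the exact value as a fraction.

14847/529

Total count: 26 + 7 + 27 + 43 + 59 + 92 + 40 + 99 = 393.
Total exposure: 3 + 1 + 7 + 5 + 5 + 7 + 3 + 7 = 38 days.
Posterior: α' = 11 + 393 = 404, β' = 8 + 38 = 46.
The posterior predictive for a window of length T is Negative Binomial with variance T·α'·(β'+T)/β'² = 3·404·49/2116 = 14847/529.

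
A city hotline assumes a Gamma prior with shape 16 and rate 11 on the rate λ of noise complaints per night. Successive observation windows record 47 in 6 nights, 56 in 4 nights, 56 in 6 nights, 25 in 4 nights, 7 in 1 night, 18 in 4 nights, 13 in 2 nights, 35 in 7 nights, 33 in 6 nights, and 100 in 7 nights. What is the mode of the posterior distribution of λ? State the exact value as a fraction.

405/58

Total count: 47 + 56 + 56 + 25 + 7 + 18 + 13 + 35 + 33 + 100 = 390.
Total exposure: 6 + 4 + 6 + 4 + 1 + 4 + 2 + 7 + 6 + 7 = 47 nights.
Conjugate update: add total count to the shape and total exposure to the rate, giving Gamma(406, 58).
Posterior mode = (α'−1)/β' = 405/58.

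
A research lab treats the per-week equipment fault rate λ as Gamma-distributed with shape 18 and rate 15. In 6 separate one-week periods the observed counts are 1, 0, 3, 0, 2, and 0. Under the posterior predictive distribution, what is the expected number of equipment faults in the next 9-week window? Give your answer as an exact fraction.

72/7

Total count: 1 + 0 + 3 + 0 + 2 + 0 = 6.
Total exposure: 6 weeks.
Gamma(α, β) with Poisson data over total exposure Σt gives posterior Gamma(α+Σx, β+Σt) = Gamma(24, 21).
Predictive mean over a 9-week window = T·E[λ|data] = 9·24/21 = 72/7.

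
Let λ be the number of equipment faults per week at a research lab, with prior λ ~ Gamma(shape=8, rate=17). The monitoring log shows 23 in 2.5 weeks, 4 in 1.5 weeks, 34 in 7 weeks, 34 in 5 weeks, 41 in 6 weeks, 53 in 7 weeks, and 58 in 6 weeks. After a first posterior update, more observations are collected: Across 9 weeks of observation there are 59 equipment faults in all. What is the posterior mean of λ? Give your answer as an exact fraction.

314/61

Total count: 23 + 4 + 34 + 34 + 41 + 53 + 58 = 247.
Total exposure: 2.5 + 1.5 + 7 + 5 + 6 + 7 + 6 = 35 weeks.
After the first batch: Gamma(8 + 247, 17 + 35) = Gamma(255, 52).
Total count 59 over total exposure 9 weeks.
After the second batch: Gamma(255 + 59, 52 + 9) = Gamma(314, 61).
Posterior mean = α'/β' = 314/61.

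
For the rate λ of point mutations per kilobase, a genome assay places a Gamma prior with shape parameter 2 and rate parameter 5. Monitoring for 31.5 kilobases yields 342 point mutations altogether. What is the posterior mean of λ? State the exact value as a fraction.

Total count 342 over total exposure 31.5 kilobases.
The Gamma prior is conjugate for the Poisson rate, so λ | data ~ Gamma(2+342, 5+31.5) = Gamma(344, 73/2).
Posterior mean = α'/β' = 344/(73/2) = 688/73.

688/73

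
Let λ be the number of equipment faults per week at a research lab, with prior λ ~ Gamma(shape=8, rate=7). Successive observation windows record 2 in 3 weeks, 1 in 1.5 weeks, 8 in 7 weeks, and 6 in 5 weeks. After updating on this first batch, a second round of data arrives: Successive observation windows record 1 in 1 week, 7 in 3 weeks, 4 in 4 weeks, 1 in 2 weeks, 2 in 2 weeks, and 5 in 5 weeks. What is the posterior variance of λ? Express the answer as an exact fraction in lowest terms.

20/729

Total count: 2 + 1 + 8 + 6 = 17.
Total exposure: 3 + 1.5 + 7 + 5 = 16.5 weeks.
After the first batch: Gamma(8 + 17, 7 + 16.5) = Gamma(25, 47/2).
Total count: 1 + 7 + 4 + 1 + 2 + 5 = 20.
Total exposure: 1 + 3 + 4 + 2 + 2 + 5 = 17 weeks.
After the second batch: Gamma(25 + 20, 47/2 + 17) = Gamma(45, 81/2).
Posterior variance = α'/β'² = 45/(6561/4) = 20/729.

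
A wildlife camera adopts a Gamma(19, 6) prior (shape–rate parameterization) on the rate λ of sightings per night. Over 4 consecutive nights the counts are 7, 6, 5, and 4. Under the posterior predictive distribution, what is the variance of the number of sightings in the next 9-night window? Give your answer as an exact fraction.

7011/100

Total count: 7 + 6 + 5 + 4 = 22.
Total exposure: 4 nights.
Conjugate update: add total count to the shape and total exposure to the rate, giving Gamma(41, 10).
The posterior predictive for a window of length T is Negative Binomial with variance T·α'·(β'+T)/β'² = 9·41·19/100 = 7011/100.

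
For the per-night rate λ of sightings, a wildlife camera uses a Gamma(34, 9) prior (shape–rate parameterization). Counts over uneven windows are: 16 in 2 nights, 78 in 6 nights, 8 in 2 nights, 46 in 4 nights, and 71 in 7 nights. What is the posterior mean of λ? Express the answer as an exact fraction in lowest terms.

253/30

Total count: 16 + 78 + 8 + 46 + 71 = 219.
Total exposure: 2 + 6 + 2 + 4 + 7 = 21 nights.
Conjugate update: add total count to the shape and total exposure to the rate, giving Gamma(253, 30).
Posterior mean = α'/β' = 253/30.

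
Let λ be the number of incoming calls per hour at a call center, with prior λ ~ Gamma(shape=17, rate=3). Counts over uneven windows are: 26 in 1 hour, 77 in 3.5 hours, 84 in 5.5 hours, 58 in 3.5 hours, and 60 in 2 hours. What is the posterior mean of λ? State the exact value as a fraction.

644/37

Total count: 26 + 77 + 84 + 58 + 60 = 305.
Total exposure: 1 + 3.5 + 5.5 + 3.5 + 2 = 15.5 hours.
The Gamma prior is conjugate for the Poisson rate, so λ | data ~ Gamma(17+305, 3+15.5) = Gamma(322, 37/2).
Posterior mean = α'/β' = 322/(37/2) = 644/37.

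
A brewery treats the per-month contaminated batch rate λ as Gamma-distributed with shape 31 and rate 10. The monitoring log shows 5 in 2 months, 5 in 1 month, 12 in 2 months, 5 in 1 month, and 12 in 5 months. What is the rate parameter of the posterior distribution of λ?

Total count: 5 + 5 + 12 + 5 + 12 = 39.
Total exposure: 2 + 1 + 2 + 1 + 5 = 11 months.
Gamma(α, β) with Poisson data over total exposure Σt gives posterior Gamma(α+Σx, β+Σt) = Gamma(70, 21).

21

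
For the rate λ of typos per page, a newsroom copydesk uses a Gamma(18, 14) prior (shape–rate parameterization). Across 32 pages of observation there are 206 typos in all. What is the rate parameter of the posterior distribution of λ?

46

Total count 206 over total exposure 32 pages.
By Gamma–Poisson conjugacy, the posterior is Gamma(α + Σx, β + Σt) = Gamma(18 + 206, 14 + 32) = Gamma(224, 46).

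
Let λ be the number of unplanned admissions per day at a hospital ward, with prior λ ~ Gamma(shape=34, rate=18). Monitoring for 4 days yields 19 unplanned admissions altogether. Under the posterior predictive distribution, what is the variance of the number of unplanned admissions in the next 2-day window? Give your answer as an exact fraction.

636/121

Total count 19 over total exposure 4 days.
The Gamma prior is conjugate for the Poisson rate, so λ | data ~ Gamma(34+19, 18+4) = Gamma(53, 22).
The posterior predictive for a window of length T is Negative Binomial with variance T·α'·(β'+T)/β'² = 2·53·24/484 = 636/121.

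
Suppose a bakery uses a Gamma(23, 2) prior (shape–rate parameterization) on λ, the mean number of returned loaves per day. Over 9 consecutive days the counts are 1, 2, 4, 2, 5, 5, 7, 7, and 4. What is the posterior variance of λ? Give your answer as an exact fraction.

Total count: 1 + 2 + 4 + 2 + 5 + 5 + 7 + 7 + 4 = 37.
Total exposure: 9 days.
The Gamma prior is conjugate for the Poisson rate, so λ | data ~ Gamma(23+37, 2+9) = Gamma(60, 11).
Posterior variance = α'/β'² = 60/121.

60/121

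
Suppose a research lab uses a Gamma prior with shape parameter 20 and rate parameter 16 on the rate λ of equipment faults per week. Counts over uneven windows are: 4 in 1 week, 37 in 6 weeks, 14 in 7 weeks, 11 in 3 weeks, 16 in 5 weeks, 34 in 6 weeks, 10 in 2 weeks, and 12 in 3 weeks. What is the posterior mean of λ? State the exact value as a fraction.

158/49

Total count: 4 + 37 + 14 + 11 + 16 + 34 + 10 + 12 = 138.
Total exposure: 1 + 6 + 7 + 3 + 5 + 6 + 2 + 3 = 33 weeks.
The Gamma prior is conjugate for the Poisson rate, so λ | data ~ Gamma(20+138, 16+33) = Gamma(158, 49).
Posterior mean = α'/β' = 158/49.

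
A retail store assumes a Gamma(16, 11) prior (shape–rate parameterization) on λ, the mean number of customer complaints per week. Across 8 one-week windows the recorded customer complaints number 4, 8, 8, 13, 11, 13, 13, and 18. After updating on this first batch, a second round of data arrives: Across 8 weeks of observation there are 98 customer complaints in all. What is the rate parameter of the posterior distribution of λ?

Total count: 4 + 8 + 8 + 13 + 11 + 13 + 13 + 18 = 88.
Total exposure: 8 weeks.
After the first batch: Gamma(16 + 88, 11 + 8) = Gamma(104, 19).
Total count 98 over total exposure 8 weeks.
After the second batch: Gamma(104 + 98, 19 + 8) = Gamma(202, 27).

27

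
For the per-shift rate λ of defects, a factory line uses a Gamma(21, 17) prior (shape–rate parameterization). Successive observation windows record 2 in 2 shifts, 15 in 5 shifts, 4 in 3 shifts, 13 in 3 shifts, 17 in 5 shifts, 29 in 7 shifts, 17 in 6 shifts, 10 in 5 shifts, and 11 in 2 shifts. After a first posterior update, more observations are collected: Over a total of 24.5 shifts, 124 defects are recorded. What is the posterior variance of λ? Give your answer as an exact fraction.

1052/25281

Total count: 2 + 15 + 4 + 13 + 17 + 29 + 17 + 10 + 11 = 118.
Total exposure: 2 + 5 + 3 + 3 + 5 + 7 + 6 + 5 + 2 = 38 shifts.
After the first batch: Gamma(21 + 118, 17 + 38) = Gamma(139, 55).
Total count 124 over total exposure 24.5 shifts.
After the second batch: Gamma(139 + 124, 55 + 24.5) = Gamma(263, 159/2).
Posterior variance = α'/β'² = 263/(25281/4) = 1052/25281.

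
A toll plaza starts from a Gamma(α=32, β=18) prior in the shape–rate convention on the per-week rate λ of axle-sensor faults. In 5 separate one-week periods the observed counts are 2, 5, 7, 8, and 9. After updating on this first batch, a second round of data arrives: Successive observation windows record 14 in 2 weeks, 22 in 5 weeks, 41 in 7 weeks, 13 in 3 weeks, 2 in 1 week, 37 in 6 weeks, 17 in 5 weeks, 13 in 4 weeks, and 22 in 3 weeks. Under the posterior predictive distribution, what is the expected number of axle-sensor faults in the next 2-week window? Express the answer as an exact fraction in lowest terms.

488/59

Total count: 2 + 5 + 7 + 8 + 9 = 31.
Total exposure: 5 weeks.
After the first batch: Gamma(32 + 31, 18 + 5) = Gamma(63, 23).
Total count: 14 + 22 + 41 + 13 + 2 + 37 + 17 + 13 + 22 = 181.
Total exposure: 2 + 5 + 7 + 3 + 1 + 6 + 5 + 4 + 3 = 36 weeks.
After the second batch: Gamma(63 + 181, 23 + 36) = Gamma(244, 59).
Predictive mean over a 2-week window = T·E[λ|data] = 2·244/59 = 488/59.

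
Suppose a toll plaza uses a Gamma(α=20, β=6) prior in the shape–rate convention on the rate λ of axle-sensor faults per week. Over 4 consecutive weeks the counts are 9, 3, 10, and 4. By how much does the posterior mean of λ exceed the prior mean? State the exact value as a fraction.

19/15

Total count: 9 + 3 + 10 + 4 = 26.
Total exposure: 4 weeks.
The Gamma prior is conjugate for the Poisson rate, so λ | data ~ Gamma(20+26, 6+4) = Gamma(46, 10).
Posterior mean = 46/10 = 23/5; prior mean = 20/6 = 10/3. Difference = 23/5 − 10/3 = 19/15.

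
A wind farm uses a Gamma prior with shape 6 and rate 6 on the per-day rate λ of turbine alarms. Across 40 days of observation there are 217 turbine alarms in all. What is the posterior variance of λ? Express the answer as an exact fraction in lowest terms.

Total count 217 over total exposure 40 days.
By Gamma–Poisson conjugacy, the posterior is Gamma(α + Σx, β + Σt) = Gamma(6 + 217, 6 + 40) = Gamma(223, 46).
Posterior variance = α'/β'² = 223/2116.

223/2116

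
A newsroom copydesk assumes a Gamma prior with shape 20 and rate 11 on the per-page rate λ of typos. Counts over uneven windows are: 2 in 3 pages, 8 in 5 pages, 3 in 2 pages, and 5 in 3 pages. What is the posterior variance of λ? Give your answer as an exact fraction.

19/288

Total count: 2 + 8 + 3 + 5 = 18.
Total exposure: 3 + 5 + 2 + 3 = 13 pages.
Gamma(α, β) with Poisson data over total exposure Σt gives posterior Gamma(α+Σx, β+Σt) = Gamma(38, 24).
Posterior variance = α'/β'² = 38/576 = 19/288.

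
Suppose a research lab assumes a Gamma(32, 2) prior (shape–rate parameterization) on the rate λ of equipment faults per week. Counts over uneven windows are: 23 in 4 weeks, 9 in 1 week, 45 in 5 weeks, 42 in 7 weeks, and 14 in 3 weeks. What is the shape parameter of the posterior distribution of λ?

165

Total count: 23 + 9 + 45 + 42 + 14 = 133.
Total exposure: 4 + 1 + 5 + 7 + 3 = 20 weeks.
Posterior: α' = 32 + 133 = 165, β' = 2 + 20 = 22.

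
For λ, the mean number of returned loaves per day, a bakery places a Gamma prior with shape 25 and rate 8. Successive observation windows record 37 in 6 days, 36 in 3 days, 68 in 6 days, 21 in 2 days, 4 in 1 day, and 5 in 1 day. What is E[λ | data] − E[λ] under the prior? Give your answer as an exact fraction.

893/216

Total count: 37 + 36 + 68 + 21 + 4 + 5 = 171.
Total exposure: 6 + 3 + 6 + 2 + 1 + 1 = 19 days.
Conjugate update: add total count to the shape and total exposure to the rate, giving Gamma(196, 27).
Posterior mean = 196/27 = 196/27; prior mean = 25/8 = 25/8. Difference = 196/27 − 25/8 = 893/216.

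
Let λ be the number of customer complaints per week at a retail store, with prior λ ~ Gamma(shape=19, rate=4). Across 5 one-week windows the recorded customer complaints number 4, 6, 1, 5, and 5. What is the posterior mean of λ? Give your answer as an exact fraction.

Total count: 4 + 6 + 1 + 5 + 5 = 21.
Total exposure: 5 weeks.
Conjugate update: add total count to the shape and total exposure to the rate, giving Gamma(40, 9).
Posterior mean = α'/β' = 40/9.

40/9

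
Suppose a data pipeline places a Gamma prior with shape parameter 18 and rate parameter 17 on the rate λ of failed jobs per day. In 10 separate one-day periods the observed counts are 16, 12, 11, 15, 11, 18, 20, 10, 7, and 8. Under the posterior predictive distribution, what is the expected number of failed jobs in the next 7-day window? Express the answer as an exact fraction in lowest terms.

Total count: 16 + 12 + 11 + 15 + 11 + 18 + 20 + 10 + 7 + 8 = 128.
Total exposure: 10 days.
Gamma(α, β) with Poisson data over total exposure Σt gives posterior Gamma(α+Σx, β+Σt) = Gamma(146, 27).
Predictive mean over a 7-day window = T·E[λ|data] = 7·146/27 = 1022/27.

1022/27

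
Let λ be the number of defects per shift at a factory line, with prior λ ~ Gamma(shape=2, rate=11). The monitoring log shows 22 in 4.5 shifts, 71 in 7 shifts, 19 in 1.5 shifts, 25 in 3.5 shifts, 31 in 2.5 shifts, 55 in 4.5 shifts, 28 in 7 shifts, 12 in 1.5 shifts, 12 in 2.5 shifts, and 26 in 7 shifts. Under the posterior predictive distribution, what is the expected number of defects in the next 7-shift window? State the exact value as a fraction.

Total count: 22 + 71 + 19 + 25 + 31 + 55 + 28 + 12 + 12 + 26 = 301.
Total exposure: 4.5 + 7 + 1.5 + 3.5 + 2.5 + 4.5 + 7 + 1.5 + 2.5 + 7 = 41.5 shifts.
By Gamma–Poisson conjugacy, the posterior is Gamma(α + Σx, β + Σt) = Gamma(2 + 301, 11 + 41.5) = Gamma(303, 105/2).
Predictive mean over a 7-shift window = T·E[λ|data] = 7·303/(105/2) = 202/5.

202/5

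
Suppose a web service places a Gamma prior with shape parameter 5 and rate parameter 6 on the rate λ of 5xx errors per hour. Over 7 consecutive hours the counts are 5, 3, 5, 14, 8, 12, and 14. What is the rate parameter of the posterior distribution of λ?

13

Total count: 5 + 3 + 5 + 14 + 8 + 12 + 14 = 61.
Total exposure: 7 hours.
The Gamma prior is conjugate for the Poisson rate, so λ | data ~ Gamma(5+61, 6+7) = Gamma(66, 13).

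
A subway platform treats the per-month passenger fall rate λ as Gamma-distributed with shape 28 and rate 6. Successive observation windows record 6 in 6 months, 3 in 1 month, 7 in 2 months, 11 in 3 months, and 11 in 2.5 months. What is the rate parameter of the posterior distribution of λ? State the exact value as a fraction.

Total count: 6 + 3 + 7 + 11 + 11 = 38.
Total exposure: 6 + 1 + 2 + 3 + 2.5 = 14.5 months.
Posterior: α' = 28 + 38 = 66, β' = 6 + 14.5 = 41/2.

41/2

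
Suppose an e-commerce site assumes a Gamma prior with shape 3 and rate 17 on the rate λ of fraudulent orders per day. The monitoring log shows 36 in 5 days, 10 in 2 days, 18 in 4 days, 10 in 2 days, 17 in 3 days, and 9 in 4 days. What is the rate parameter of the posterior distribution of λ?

37

Total count: 36 + 10 + 18 + 10 + 17 + 9 = 100.
Total exposure: 5 + 2 + 4 + 2 + 3 + 4 = 20 days.
By Gamma–Poisson conjugacy, the posterior is Gamma(α + Σx, β + Σt) = Gamma(3 + 100, 17 + 20) = Gamma(103, 37).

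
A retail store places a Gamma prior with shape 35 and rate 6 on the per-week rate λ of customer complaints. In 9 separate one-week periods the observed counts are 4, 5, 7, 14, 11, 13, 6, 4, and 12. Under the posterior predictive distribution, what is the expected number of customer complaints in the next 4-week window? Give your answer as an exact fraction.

148/5

Total count: 4 + 5 + 7 + 14 + 11 + 13 + 6 + 4 + 12 = 76.
Total exposure: 9 weeks.
By Gamma–Poisson conjugacy, the posterior is Gamma(α + Σx, β + Σt) = Gamma(35 + 76, 6 + 9) = Gamma(111, 15).
Predictive mean over a 4-week window = T·E[λ|data] = 4·111/15 = 148/5.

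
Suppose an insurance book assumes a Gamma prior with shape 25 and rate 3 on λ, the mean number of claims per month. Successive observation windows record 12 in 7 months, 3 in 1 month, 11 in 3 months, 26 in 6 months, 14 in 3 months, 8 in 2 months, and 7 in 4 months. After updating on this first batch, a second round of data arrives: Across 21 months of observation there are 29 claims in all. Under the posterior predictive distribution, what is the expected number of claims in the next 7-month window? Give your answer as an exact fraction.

189/10

Total count: 12 + 3 + 11 + 26 + 14 + 8 + 7 = 81.
Total exposure: 7 + 1 + 3 + 6 + 3 + 2 + 4 = 26 months.
After the first batch: Gamma(25 + 81, 3 + 26) = Gamma(106, 29).
Total count 29 over total exposure 21 months.
After the second batch: Gamma(106 + 29, 29 + 21) = Gamma(135, 50).
Predictive mean over a 7-month window = T·E[λ|data] = 7·135/50 = 189/10.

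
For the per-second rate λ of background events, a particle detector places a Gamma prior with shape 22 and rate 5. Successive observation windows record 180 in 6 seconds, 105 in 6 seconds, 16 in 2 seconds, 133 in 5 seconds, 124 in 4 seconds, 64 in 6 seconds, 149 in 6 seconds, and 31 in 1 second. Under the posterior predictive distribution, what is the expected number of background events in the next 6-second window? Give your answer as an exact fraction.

Total count: 180 + 105 + 16 + 133 + 124 + 64 + 149 + 31 = 802.
Total exposure: 6 + 6 + 2 + 5 + 4 + 6 + 6 + 1 = 36 seconds.
Posterior: α' = 22 + 802 = 824, β' = 5 + 36 = 41.
Predictive mean over a 6-second window = T·E[λ|data] = 6·824/41 = 4944/41.

4944/41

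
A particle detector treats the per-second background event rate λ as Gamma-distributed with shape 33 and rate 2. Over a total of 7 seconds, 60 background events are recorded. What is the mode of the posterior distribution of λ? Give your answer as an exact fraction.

92/9

Total count 60 over total exposure 7 seconds.
Gamma(α, β) with Poisson data over total exposure Σt gives posterior Gamma(α+Σx, β+Σt) = Gamma(93, 9).
Posterior mode = (α'−1)/β' = 92/9.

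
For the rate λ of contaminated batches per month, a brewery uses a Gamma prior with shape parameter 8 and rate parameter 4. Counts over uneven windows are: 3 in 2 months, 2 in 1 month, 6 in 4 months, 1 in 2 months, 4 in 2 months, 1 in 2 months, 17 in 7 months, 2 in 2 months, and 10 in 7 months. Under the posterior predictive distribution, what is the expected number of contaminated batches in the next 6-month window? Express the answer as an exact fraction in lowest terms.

Total count: 3 + 2 + 6 + 1 + 4 + 1 + 17 + 2 + 10 = 46.
Total exposure: 2 + 1 + 4 + 2 + 2 + 2 + 7 + 2 + 7 = 29 months.
Gamma(α, β) with Poisson data over total exposure Σt gives posterior Gamma(α+Σx, β+Σt) = Gamma(54, 33).
Predictive mean over a 6-month window = T·E[λ|data] = 6·54/33 = 108/11.

108/11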